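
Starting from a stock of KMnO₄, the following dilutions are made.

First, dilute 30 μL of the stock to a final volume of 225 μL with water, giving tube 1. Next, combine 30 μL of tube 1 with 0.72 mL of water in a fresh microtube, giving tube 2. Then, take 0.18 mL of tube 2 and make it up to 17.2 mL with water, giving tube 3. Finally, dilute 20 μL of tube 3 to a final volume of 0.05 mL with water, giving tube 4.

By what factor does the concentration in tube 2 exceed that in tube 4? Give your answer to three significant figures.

239

Step 1: 30 μL brought to 225 μL → factor 225/30 = 7.5
Step 2: 30 μL + 0.72 mL = 750 μL total → factor 750/30 = 25
Step 3: 0.18 mL brought to 17.2 mL → factor 17.2/0.18 = 95.556
Step 4: 20 μL brought to 0.05 mL → factor 50/20 = 2.5
Dilution factor to tube 2 = 187.5; to tube 4 = 44792
[tube 2]/[tube 4] = (factor to tube 4)/(factor to tube 2) = 44792/187.5 = 239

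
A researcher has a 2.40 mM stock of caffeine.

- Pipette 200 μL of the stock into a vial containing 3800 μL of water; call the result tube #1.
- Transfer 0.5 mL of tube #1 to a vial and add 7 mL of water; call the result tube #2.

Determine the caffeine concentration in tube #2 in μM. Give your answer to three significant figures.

Step 1: 200 μL + 3800 μL = 4000 μL total → factor 4000/200 = 20
Step 2: 0.5 mL + 7 mL = 7.5 mL total → factor 7.5/0.5 = 15
Overall dilution factor = 20 × 15 = 300
Final = 2.40 mM / 300 = 0.008000 mM = 8.00 μM

8.00 μM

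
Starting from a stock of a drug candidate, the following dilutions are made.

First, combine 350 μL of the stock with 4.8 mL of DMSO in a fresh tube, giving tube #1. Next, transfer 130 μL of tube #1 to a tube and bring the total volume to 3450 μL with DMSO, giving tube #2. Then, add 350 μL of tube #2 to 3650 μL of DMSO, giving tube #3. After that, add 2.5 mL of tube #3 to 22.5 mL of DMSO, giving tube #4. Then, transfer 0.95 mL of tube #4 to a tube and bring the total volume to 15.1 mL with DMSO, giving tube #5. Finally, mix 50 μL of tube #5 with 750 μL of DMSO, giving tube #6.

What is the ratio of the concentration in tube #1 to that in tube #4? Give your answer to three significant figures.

3.03 × 10^3

Step 1: 350 μL + 4.8 mL = 5150 μL total → factor 5150/350 = 14.714
Step 2: 130 μL brought to 3450 μL → factor 3450/130 = 26.538
Step 3: 350 μL + 3650 μL = 4000 μL total → factor 4000/350 = 11.429
Step 4: 2.5 mL + 22.5 mL = 25 mL total → factor 25/2.5 = 10
Dilution factor to tube #1 = 14.714; to tube #4 = 44628
[tube #1]/[tube #4] = (factor to tube #4)/(factor to tube #1) = 44628/14.714 = 3.03 × 10^3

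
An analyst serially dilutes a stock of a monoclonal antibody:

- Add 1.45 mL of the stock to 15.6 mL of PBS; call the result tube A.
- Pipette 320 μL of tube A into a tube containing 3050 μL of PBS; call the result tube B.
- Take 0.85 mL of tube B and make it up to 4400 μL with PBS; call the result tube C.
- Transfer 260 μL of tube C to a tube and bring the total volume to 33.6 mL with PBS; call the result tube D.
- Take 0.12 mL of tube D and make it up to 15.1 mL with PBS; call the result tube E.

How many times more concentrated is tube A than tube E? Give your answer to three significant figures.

Step 1: 1.45 mL + 15.6 mL = 17.05 mL total → factor 17.05/1.45 = 11.759
Step 2: 320 μL + 3050 μL = 3370 μL total → factor 3370/320 = 10.531
Step 3: 0.85 mL brought to 4400 μL → factor 4.4/0.85 = 5.1765
Step 4: 260 μL brought to 33.6 mL → factor 33600/260 = 129.23
Step 5: 0.12 mL brought to 15.1 mL → factor 15.1/0.12 = 125.83
Dilution factor to tube A = 11.759; to tube E = 1.0424 × 10^7
[tube A]/[tube E] = (factor to tube E)/(factor to tube A) = 1.0424 × 10^7/11.759 = 8.86 × 10^5

8.86 × 10^5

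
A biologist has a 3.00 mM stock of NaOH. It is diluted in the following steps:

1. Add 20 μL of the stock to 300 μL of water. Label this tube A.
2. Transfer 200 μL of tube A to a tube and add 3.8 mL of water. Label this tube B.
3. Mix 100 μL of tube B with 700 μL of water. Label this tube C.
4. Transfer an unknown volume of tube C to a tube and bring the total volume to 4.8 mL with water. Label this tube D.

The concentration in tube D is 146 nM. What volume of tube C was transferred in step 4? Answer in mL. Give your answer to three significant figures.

0.598 mL

Step 1: 20 μL + 300 μL = 320 μL total → factor 320/20 = 16
Step 2: 200 μL + 3.8 mL = 4000 μL total → factor 4000/200 = 20
Step 3: 100 μL + 700 μL = 800 μL total → factor 800/100 = 8
Step 4: v brought to 4.8 mL → factor = 4.8 mL/v
Product of known-step factors = 2560
Overall factor = 3.00 mM / (146 nM) = 20548
Step-4 factor = 20548 / 2560 = 8.0265
v = 4.8 mL / 8.0265 = 0.598 mL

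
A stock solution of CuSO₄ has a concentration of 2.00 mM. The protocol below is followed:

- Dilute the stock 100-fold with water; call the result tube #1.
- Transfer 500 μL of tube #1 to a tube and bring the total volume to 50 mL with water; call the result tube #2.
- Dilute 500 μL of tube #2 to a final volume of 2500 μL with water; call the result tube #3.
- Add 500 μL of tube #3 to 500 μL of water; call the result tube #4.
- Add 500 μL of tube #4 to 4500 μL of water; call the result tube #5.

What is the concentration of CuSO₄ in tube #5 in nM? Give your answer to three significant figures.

2.00 nM

Step 1: 100-fold → factor 100
Step 2: 500 μL brought to 50 mL → factor 50000/500 = 100
Step 3: 500 μL brought to 2500 μL → factor 2500/500 = 5
Step 4: 500 μL + 500 μL = 1000 μL total → factor 1000/500 = 2
Step 5: 500 μL + 4500 μL = 5000 μL total → factor 5000/500 = 10
Overall dilution factor = 100 × 100 × 5 × 2 × 10 = 1 × 10^6
Final = 2.00 mM / 1 × 10^6 = 2.000 × 10^-6 mM = 2.00 nM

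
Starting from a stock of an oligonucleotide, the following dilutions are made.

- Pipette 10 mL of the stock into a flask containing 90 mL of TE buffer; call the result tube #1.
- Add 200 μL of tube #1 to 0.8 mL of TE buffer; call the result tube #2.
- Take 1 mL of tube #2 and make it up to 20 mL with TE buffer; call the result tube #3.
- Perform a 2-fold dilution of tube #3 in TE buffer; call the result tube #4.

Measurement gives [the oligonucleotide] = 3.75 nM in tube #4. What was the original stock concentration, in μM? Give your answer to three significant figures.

Step 1: 10 mL + 90 mL = 100 mL total → factor 100/10 = 10
Step 2: 200 μL + 0.8 mL = 1000 μL total → factor 1000/200 = 5
Step 3: 1 mL brought to 20 mL → factor 20/1 = 20
Step 4: 2-fold → factor 2
Overall dilution factor = 10 × 5 × 20 × 2 = 2000
Stock = 3.75 nM × 2000 = 7500 nM = 7.50 μM

7.50 μM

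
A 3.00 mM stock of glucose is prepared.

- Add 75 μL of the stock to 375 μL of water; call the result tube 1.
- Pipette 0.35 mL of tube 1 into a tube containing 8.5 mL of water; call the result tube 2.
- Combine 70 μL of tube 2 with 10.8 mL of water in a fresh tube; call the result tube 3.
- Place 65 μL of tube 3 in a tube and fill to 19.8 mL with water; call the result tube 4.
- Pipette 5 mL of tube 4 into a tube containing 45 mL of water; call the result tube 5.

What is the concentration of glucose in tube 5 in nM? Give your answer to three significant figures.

0.0418 nM

Step 1: 75 μL + 375 μL = 450 μL total → factor 450/75 = 6
Step 2: 0.35 mL + 8.5 mL = 8.85 mL total → factor 8.85/0.35 = 25.286
Step 3: 70 μL + 10.8 mL = 10870 μL total → factor 10870/70 = 155.29
Step 4: 65 μL brought to 19.8 mL → factor 19800/65 = 304.62
Step 5: 5 mL + 45 mL = 50 mL total → factor 50/5 = 10
Overall dilution factor = 6 × 25.286 × 155.29 × 304.62 × 10 = 7.1765 × 10^7
Final = 3.00 mM / 7.1765 × 10^7 = 4.180 × 10^-8 mM = 0.0418 nM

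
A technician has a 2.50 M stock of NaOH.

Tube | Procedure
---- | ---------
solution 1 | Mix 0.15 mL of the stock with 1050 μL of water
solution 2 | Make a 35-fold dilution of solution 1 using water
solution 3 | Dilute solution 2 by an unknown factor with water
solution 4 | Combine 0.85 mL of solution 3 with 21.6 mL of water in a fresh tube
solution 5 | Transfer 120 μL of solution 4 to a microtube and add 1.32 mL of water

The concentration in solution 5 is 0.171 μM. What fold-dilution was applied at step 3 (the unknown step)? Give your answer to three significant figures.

Step 1: 0.15 mL + 1050 μL = 1.2 mL total → factor 1.2/0.15 = 8
Step 2: 35-fold → factor 35
Step 3: unknown factor x
Step 4: 0.85 mL + 21.6 mL = 22.45 mL total → factor 22.45/0.85 = 26.412
Step 5: 120 μL + 1.32 mL = 1440 μL total → factor 1440/120 = 12
Product of known-step factors = 88744
Overall factor = 2.50 M / (0.171 μM) = 1.462 × 10^7
x = 1.462 × 10^7 / 88744 = 165

165-fold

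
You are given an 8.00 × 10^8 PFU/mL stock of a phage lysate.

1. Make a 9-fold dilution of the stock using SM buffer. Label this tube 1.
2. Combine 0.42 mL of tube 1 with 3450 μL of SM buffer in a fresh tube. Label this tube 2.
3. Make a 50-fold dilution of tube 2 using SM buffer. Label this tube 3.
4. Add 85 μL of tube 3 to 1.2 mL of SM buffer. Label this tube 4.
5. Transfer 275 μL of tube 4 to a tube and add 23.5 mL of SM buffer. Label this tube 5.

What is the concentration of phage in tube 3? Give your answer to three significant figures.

1.93 × 10^5 PFU/mL

Step 1: 9-fold → factor 9
Step 2: 0.42 mL + 3450 μL = 3.87 mL total → factor 3.87/0.42 = 9.2143
Step 3: 50-fold → factor 50
Dilution factor through tube 3 = 9 × 9.2143 × 50 = 4146.4
[tube 3] = 8.00 × 10^8 PFU/mL / 4146.4 = 1.93 × 10^5 PFU/mL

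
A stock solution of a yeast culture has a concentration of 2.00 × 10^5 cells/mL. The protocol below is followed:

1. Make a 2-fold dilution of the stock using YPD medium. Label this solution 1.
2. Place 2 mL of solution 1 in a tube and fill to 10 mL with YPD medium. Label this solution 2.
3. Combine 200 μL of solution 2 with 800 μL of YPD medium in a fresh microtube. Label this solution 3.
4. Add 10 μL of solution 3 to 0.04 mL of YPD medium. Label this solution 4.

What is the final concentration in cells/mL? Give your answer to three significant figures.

800 cells/mL

Step 1: 2-fold → factor 2
Step 2: 2 mL brought to 10 mL → factor 10/2 = 5
Step 3: 200 μL + 800 μL = 1000 μL total → factor 1000/200 = 5
Step 4: 10 μL + 0.04 mL = 50 μL total → factor 50/10 = 5
Overall dilution factor = 2 × 5 × 5 × 5 = 250
Final = 2.00 × 10^5 cells/mL / 250 = 800 cells/mL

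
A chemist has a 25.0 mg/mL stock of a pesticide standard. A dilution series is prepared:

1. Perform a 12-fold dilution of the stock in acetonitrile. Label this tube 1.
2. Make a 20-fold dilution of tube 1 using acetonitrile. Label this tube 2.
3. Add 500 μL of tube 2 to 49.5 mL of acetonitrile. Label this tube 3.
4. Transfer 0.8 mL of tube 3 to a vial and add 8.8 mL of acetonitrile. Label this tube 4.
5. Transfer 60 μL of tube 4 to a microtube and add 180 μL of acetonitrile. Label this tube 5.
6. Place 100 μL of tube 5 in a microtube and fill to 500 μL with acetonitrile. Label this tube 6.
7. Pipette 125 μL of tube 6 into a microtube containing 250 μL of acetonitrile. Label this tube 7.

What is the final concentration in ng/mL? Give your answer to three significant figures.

1.45 ng/mL

Step 1: 12-fold → factor 12
Step 2: 20-fold → factor 20
Step 3: 500 μL + 49.5 mL = 50000 μL total → factor 50000/500 = 100
Step 4: 0.8 mL + 8.8 mL = 9.6 mL total → factor 9.6/0.8 = 12
Step 5: 60 μL + 180 μL = 240 μL total → factor 240/60 = 4
Step 6: 100 μL brought to 500 μL → factor 500/100 = 5
Step 7: 125 μL + 250 μL = 375 μL total → factor 375/125 = 3
Overall dilution factor = 12 × 20 × 100 × 12 × 4 × 5 × 3 = 1.728 × 10^7
Final = 25.0 mg/mL / 1.728 × 10^7 = 1.447 × 10^-6 mg/mL = 1.45 ng/mL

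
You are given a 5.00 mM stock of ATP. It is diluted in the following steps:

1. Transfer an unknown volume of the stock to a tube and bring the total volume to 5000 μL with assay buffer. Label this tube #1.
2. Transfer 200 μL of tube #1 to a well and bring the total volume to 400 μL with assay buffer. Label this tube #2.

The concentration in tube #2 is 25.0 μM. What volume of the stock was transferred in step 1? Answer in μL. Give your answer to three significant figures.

50.0 μL

Step 1: v brought to 5000 μL → factor = 5000 μL/v
Step 2: 200 μL brought to 400 μL → factor 400/200 = 2
Product of known-step factors = 2
Overall factor = 5.00 mM / (25.0 μM) = 200
Step-1 factor = 200 / 2 = 100
v = 5000 μL / 100 = 50.0 μL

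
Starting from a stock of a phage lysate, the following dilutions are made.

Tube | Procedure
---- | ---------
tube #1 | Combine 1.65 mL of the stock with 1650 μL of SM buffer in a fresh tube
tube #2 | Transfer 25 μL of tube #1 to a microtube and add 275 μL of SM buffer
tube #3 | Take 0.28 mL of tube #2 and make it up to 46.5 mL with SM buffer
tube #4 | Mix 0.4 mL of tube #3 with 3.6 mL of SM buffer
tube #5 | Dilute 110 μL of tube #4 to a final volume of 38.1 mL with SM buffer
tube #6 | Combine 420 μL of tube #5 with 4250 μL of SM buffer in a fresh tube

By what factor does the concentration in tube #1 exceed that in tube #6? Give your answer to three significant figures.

Step 1: 1.65 mL + 1650 μL = 3.3 mL total → factor 3.3/1.65 = 2
Step 2: 25 μL + 275 μL = 300 μL total → factor 300/25 = 12
Step 3: 0.28 mL brought to 46.5 mL → factor 46.5/0.28 = 166.07
Step 4: 0.4 mL + 3.6 mL = 4 mL total → factor 4/0.4 = 10
Step 5: 110 μL brought to 38.1 mL → factor 38100/110 = 346.36
Step 6: 420 μL + 4250 μL = 4670 μL total → factor 4670/420 = 11.119
Dilution factor to tube #1 = 2; to tube #6 = 1.535 × 10^8
[tube #1]/[tube #6] = (factor to tube #6)/(factor to tube #1) = 1.535 × 10^8/2 = 7.67 × 10^7

7.67 × 10^7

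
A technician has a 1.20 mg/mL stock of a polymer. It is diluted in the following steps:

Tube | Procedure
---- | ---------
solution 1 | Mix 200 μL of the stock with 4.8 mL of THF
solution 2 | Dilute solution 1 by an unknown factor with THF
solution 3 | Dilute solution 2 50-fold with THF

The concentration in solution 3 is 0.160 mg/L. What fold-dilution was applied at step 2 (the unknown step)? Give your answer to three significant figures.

6.00-fold

Step 1: 200 μL + 4.8 mL = 5000 μL total → factor 5000/200 = 25
Step 2: unknown factor x
Step 3: 50-fold → factor 50
Product of known-step factors = 1250
Overall factor = 1.20 mg/mL / (0.160 mg/L) = 7500
x = 7500 / 1250 = 6.00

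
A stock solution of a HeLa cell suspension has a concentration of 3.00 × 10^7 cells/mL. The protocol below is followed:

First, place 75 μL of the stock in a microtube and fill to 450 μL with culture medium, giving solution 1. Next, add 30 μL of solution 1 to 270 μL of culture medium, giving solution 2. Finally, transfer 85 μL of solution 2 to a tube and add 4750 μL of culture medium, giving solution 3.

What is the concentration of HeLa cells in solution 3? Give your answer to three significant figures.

8.79 × 10^3 cells/mL

Step 1: 75 μL brought to 450 μL → factor 450/75 = 6
Step 2: 30 μL + 270 μL = 300 μL total → factor 300/30 = 10
Step 3: 85 μL + 4750 μL = 4835 μL total → factor 4835/85 = 56.882
Overall dilution factor = 6 × 10 × 56.882 = 3412.9
Final = 3.00 × 10^7 cells/mL / 3412.9 = 8.79 × 10^3 cells/mL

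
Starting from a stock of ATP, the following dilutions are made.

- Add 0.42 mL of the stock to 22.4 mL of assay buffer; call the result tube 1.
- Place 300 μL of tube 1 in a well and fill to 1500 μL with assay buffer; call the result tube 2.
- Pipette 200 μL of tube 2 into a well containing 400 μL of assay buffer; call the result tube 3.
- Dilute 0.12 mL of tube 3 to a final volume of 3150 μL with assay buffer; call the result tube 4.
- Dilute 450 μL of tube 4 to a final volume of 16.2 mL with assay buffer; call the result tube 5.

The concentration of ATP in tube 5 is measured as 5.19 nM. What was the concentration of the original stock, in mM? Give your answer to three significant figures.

Step 1: 0.42 mL + 22.4 mL = 22.82 mL total → factor 22.82/0.42 = 54.333
Step 2: 300 μL brought to 1500 μL → factor 1500/300 = 5
Step 3: 200 μL + 400 μL = 600 μL total → factor 600/200 = 3
Step 4: 0.12 mL brought to 3150 μL → factor 3.15/0.12 = 26.25
Step 5: 450 μL brought to 16.2 mL → factor 16200/450 = 36
Overall dilution factor = 54.333 × 5 × 3 × 26.25 × 36 = 7.7018 × 10^5
Stock = 5.19 nM × 7.7018 × 10^5 = 3.997 × 10^6 nM = 4.00 mM

4.00 mM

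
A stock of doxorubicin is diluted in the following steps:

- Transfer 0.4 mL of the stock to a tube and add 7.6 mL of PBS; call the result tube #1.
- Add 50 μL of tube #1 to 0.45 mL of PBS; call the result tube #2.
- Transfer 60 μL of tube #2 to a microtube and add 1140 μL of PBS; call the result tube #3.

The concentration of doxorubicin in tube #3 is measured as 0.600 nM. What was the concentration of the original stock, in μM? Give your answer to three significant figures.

Step 1: 0.4 mL + 7.6 mL = 8 mL total → factor 8/0.4 = 20
Step 2: 50 μL + 0.45 mL = 500 μL total → factor 500/50 = 10
Step 3: 60 μL + 1140 μL = 1200 μL total → factor 1200/60 = 20
Overall dilution factor = 20 × 10 × 20 = 4000
Stock = 0.600 nM × 4000 = 2400 nM = 2.40 μM

2.40 μM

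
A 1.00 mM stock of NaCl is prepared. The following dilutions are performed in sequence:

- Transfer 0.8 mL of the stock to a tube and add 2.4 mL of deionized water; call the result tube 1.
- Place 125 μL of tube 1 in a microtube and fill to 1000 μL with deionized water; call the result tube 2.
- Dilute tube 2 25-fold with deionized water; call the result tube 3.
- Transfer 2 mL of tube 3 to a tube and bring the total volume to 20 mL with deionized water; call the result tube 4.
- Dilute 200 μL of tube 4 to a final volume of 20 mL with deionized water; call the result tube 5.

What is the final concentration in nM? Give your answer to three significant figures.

1.25 nM

Step 1: 0.8 mL + 2.4 mL = 3.2 mL total → factor 3.2/0.8 = 4
Step 2: 125 μL brought to 1000 μL → factor 1000/125 = 8
Step 3: 25-fold → factor 25
Step 4: 2 mL brought to 20 mL → factor 20/2 = 10
Step 5: 200 μL brought to 20 mL → factor 20000/200 = 100
Overall dilution factor = 4 × 8 × 25 × 10 × 100 = 8 × 10^5
Final = 1.00 mM / 8 × 10^5 = 1.250 × 10^-6 mM = 1.25 nM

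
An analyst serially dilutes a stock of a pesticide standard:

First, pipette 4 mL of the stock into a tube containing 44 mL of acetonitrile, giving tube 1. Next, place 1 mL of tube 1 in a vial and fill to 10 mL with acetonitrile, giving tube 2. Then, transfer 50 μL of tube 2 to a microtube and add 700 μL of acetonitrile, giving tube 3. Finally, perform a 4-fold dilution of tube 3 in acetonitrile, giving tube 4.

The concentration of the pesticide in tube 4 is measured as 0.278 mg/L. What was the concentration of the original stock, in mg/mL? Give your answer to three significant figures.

Step 1: 4 mL + 44 mL = 48 mL total → factor 48/4 = 12
Step 2: 1 mL brought to 10 mL → factor 10/1 = 10
Step 3: 50 μL + 700 μL = 750 μL total → factor 750/50 = 15
Step 4: 4-fold → factor 4
Overall dilution factor = 12 × 10 × 15 × 4 = 7200
Stock = 0.278 mg/L × 7200 = 2002 mg/L = 2.00 mg/mL

2.00 mg/mL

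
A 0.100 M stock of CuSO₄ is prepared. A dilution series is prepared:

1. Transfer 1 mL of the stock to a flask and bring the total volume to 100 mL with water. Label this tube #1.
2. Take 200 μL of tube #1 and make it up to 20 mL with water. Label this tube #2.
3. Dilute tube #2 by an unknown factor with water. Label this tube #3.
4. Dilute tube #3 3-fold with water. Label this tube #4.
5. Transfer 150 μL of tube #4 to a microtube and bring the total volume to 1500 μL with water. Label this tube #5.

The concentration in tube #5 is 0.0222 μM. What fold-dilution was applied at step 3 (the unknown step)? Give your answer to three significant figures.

15.0-fold

Step 1: 1 mL brought to 100 mL → factor 100/1 = 100
Step 2: 200 μL brought to 20 mL → factor 20000/200 = 100
Step 3: unknown factor x
Step 4: 3-fold → factor 3
Step 5: 150 μL brought to 1500 μL → factor 1500/150 = 10
Product of known-step factors = 3 × 10^5
Overall factor = 0.100 M / (0.0222 μM) = 4.5045 × 10^6
x = 4.5045 × 10^6 / 3 × 10^5 = 15.0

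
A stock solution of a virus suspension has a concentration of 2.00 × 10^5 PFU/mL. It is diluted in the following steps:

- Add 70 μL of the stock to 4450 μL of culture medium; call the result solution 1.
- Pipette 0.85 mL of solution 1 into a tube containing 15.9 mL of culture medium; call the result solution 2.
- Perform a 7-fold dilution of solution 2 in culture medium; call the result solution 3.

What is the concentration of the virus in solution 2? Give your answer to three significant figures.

Step 1: 70 μL + 4450 μL = 4520 μL total → factor 4520/70 = 64.571
Step 2: 0.85 mL + 15.9 mL = 16.75 mL total → factor 16.75/0.85 = 19.706
Dilution factor through solution 2 = 64.571 × 19.706 = 1272.4
[solution 2] = 2.00 × 10^5 PFU/mL / 1272.4 = 157 PFU/mL

157 PFU/mL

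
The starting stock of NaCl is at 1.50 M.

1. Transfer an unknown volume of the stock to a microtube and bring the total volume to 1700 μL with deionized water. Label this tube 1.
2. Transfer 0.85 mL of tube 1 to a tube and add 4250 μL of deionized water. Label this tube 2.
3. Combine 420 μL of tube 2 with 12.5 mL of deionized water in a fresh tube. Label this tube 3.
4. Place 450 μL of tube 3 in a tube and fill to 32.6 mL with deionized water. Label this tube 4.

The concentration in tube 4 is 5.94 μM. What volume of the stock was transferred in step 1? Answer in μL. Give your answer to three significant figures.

Step 1: v brought to 1700 μL → factor = 1700 μL/v
Step 2: 0.85 mL + 4250 μL = 5.1 mL total → factor 5.1/0.85 = 6
Step 3: 420 μL + 12.5 mL = 12920 μL total → factor 12920/420 = 30.762
Step 4: 450 μL brought to 32.6 mL → factor 32600/450 = 72.444
Product of known-step factors = 13371
Overall factor = 1.50 M / (5.94 μM) = 2.5253 × 10^5
Step-1 factor = 2.5253 × 10^5 / 13371 = 18.886
v = 1700 μL / 18.886 = 90.0 μL

90.0 μL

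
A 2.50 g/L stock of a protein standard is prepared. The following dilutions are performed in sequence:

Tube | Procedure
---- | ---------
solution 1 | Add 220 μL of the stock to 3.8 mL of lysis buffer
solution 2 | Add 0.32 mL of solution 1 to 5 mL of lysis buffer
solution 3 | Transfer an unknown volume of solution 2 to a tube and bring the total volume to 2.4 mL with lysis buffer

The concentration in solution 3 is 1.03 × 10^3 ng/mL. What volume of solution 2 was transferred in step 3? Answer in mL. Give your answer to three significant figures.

0.300 mL

Step 1: 220 μL + 3.8 mL = 4020 μL total → factor 4020/220 = 18.273
Step 2: 0.32 mL + 5 mL = 5.32 mL total → factor 5.32/0.32 = 16.625
Step 3: v brought to 2.4 mL → factor = 2.4 mL/v
Product of known-step factors = 303.78
Overall factor = 2.50 g/L / (1.03 × 10^3 ng/mL) = 2427.2
Step-3 factor = 2427.2 / 303.78 = 7.9898
v = 2.4 mL / 7.9898 = 0.300 mL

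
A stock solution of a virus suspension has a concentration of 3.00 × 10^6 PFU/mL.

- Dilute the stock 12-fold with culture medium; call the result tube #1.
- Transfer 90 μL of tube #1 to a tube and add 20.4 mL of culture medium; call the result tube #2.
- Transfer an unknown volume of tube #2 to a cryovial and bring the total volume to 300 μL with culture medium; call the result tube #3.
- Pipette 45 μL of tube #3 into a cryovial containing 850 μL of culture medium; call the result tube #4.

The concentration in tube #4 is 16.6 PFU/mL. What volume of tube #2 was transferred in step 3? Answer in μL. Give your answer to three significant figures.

Step 1: 12-fold → factor 12
Step 2: 90 μL + 20.4 mL = 20490 μL total → factor 20490/90 = 227.67
Step 3: v brought to 300 μL → factor = 300 μL/v
Step 4: 45 μL + 850 μL = 895 μL total → factor 895/45 = 19.889
Product of known-step factors = 54336
Overall factor = 3.00 × 10^6 PFU/mL / (16.6 PFU/mL) = 1.8072 × 10^5
Step-3 factor = 1.8072 × 10^5 / 54336 = 3.326
v = 300 μL / 3.326 = 90.2 μL

90.2 μL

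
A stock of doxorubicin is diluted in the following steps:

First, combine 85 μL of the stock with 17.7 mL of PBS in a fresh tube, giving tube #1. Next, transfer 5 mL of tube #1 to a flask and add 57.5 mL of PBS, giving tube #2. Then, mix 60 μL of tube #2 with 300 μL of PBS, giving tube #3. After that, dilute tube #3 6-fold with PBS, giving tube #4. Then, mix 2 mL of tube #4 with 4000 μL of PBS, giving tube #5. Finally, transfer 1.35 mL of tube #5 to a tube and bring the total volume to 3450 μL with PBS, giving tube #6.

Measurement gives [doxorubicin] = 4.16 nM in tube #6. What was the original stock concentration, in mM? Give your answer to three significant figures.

3.00 mM

Step 1: 85 μL + 17.7 mL = 17785 μL total → factor 17785/85 = 209.24
Step 2: 5 mL + 57.5 mL = 62.5 mL total → factor 62.5/5 = 12.5
Step 3: 60 μL + 300 μL = 360 μL total → factor 360/60 = 6
Step 4: 6-fold → factor 6
Step 5: 2 mL + 4000 μL = 6 mL total → factor 6/2 = 3
Step 6: 1.35 mL brought to 3450 μL → factor 3.45/1.35 = 2.5556
Overall dilution factor = 209.24 × 12.5 × 6 × 6 × 3 × 2.5556 = 7.2186 × 10^5
Stock = 4.16 nM × 7.2186 × 10^5 = 3.003 × 10^6 nM = 3.00 mM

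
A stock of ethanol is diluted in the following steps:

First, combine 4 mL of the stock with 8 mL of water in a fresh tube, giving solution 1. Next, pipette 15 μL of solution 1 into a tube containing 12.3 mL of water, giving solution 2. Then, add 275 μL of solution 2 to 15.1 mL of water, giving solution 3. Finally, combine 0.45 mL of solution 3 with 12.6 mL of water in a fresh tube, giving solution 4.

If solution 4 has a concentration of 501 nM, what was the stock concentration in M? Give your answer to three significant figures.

Step 1: 4 mL + 8 mL = 12 mL total → factor 12/4 = 3
Step 2: 15 μL + 12.3 mL = 12315 μL total → factor 12315/15 = 821
Step 3: 275 μL + 15.1 mL = 15375 μL total → factor 15375/275 = 55.909
Step 4: 0.45 mL + 12.6 mL = 13.05 mL total → factor 13.05/0.45 = 29
Overall dilution factor = 3 × 821 × 55.909 × 29 = 3.9934 × 10^6
Stock = 501 nM × 3.9934 × 10^6 = 2.001 × 10^9 nM = 2.00 M

2.00 M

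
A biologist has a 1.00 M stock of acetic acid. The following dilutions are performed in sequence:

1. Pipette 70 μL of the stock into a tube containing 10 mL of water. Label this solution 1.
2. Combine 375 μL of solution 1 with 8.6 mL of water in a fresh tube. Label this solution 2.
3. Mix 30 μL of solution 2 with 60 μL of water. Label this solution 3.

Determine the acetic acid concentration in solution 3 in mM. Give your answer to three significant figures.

0.0968 mM

Step 1: 70 μL + 10 mL = 10070 μL total → factor 10070/70 = 143.86
Step 2: 375 μL + 8.6 mL = 8975 μL total → factor 8975/375 = 23.933
Step 3: 30 μL + 60 μL = 90 μL total → factor 90/30 = 3
Overall dilution factor = 143.86 × 23.933 × 3 = 10329
Final = 1.00 M / 10329 = 9.682 × 10^-5 M = 0.0968 mM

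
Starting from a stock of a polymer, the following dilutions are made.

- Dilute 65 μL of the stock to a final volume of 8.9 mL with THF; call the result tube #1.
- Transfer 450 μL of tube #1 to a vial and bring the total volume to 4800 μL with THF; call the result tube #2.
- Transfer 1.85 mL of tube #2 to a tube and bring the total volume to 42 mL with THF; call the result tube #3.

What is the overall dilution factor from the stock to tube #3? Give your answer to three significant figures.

3.32 × 10^4

Step 1: 65 μL brought to 8.9 mL → factor 8900/65 = 136.92
Step 2: 450 μL brought to 4800 μL → factor 4800/450 = 10.667
Step 3: 1.85 mL brought to 42 mL → factor 42/1.85 = 22.703
Overall dilution factor = 136.92 × 10.667 × 22.703 = 33158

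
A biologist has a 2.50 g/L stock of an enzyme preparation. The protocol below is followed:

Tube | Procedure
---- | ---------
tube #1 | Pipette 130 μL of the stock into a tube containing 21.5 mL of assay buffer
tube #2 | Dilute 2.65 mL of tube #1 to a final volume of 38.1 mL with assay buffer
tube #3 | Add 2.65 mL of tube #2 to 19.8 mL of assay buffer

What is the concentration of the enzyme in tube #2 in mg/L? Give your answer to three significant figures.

Step 1: 130 μL + 21.5 mL = 21630 μL total → factor 21630/130 = 166.38
Step 2: 2.65 mL brought to 38.1 mL → factor 38.1/2.65 = 14.377
Dilution factor through tube #2 = 166.38 × 14.377 = 2392.2
[tube #2] = 2.50 g/L / 2392.2 = 0.001045 g/L = 1.05 mg/L

1.05 mg/L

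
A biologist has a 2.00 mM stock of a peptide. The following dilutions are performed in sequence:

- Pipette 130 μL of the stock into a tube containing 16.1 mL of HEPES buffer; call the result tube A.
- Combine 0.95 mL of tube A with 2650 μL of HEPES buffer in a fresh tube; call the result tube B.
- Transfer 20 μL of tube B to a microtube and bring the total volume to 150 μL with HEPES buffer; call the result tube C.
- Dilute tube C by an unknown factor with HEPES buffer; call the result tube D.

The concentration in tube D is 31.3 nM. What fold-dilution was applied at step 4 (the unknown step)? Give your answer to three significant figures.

18.0-fold

Step 1: 130 μL + 16.1 mL = 16230 μL total → factor 16230/130 = 124.85
Step 2: 0.95 mL + 2650 μL = 3.6 mL total → factor 3.6/0.95 = 3.7895
Step 3: 20 μL brought to 150 μL → factor 150/20 = 7.5
Step 4: unknown factor x
Product of known-step factors = 3548.3
Overall factor = 2.00 mM / (31.3 nM) = 63898
x = 63898 / 3548.3 = 18.0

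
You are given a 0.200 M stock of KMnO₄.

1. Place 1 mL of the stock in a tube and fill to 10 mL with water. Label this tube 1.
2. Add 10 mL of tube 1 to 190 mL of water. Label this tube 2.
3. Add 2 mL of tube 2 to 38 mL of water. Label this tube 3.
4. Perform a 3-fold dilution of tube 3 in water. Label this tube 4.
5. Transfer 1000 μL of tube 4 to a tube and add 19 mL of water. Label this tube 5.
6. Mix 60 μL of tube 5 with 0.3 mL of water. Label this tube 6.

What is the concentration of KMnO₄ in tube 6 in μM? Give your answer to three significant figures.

Step 1: 1 mL brought to 10 mL → factor 10/1 = 10
Step 2: 10 mL + 190 mL = 200 mL total → factor 200/10 = 20
Step 3: 2 mL + 38 mL = 40 mL total → factor 40/2 = 20
Step 4: 3-fold → factor 3
Step 5: 1000 μL + 19 mL = 20000 μL total → factor 20000/1000 = 20
Step 6: 60 μL + 0.3 mL = 360 μL total → factor 360/60 = 6
Overall dilution factor = 10 × 20 × 20 × 3 × 20 × 6 = 1.44 × 10^6
Final = 0.200 M / 1.44 × 10^6 = 1.389 × 10^-7 M = 0.139 μM

0.139 μM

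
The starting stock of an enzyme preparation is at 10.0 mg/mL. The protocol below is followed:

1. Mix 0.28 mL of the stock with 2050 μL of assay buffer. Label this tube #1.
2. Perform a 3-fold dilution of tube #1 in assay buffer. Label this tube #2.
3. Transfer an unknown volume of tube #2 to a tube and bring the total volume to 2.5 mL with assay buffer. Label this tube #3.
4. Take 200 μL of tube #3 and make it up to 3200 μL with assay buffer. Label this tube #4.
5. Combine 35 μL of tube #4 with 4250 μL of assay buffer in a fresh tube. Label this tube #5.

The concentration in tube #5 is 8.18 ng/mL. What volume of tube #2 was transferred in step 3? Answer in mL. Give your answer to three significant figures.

0.100 mL

Step 1: 0.28 mL + 2050 μL = 2.33 mL total → factor 2.33/0.28 = 8.3214
Step 2: 3-fold → factor 3
Step 3: v brought to 2.5 mL → factor = 2.5 mL/v
Step 4: 200 μL brought to 3200 μL → factor 3200/200 = 16
Step 5: 35 μL + 4250 μL = 4285 μL total → factor 4285/35 = 122.43
Product of known-step factors = 48901
Overall factor = 10.0 mg/mL / (8.18 ng/mL) = 1.2225 × 10^6
Step-3 factor = 1.2225 × 10^6 / 48901 = 24.999
v = 2.5 mL / 24.999 = 0.100 mL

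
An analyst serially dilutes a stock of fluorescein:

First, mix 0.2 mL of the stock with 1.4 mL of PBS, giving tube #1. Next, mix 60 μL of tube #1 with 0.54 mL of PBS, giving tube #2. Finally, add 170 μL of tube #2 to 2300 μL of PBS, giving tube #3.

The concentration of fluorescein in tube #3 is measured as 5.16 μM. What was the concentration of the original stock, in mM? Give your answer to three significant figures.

6.00 mM

Step 1: 0.2 mL + 1.4 mL = 1.6 mL total → factor 1.6/0.2 = 8
Step 2: 60 μL + 0.54 mL = 600 μL total → factor 600/60 = 10
Step 3: 170 μL + 2300 μL = 2470 μL total → factor 2470/170 = 14.529
Overall dilution factor = 8 × 10 × 14.529 = 1162.4
Stock = 5.16 μM × 1162.4 = 5998 μM = 6.00 mM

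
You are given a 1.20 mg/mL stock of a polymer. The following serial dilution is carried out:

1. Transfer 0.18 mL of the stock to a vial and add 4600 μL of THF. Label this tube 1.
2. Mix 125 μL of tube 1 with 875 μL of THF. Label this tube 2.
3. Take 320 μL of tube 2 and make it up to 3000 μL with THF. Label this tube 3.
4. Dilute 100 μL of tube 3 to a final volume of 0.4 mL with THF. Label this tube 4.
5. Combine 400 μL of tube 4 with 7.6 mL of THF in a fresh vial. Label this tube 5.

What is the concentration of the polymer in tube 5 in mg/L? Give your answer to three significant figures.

Step 1: 0.18 mL + 4600 μL = 4.78 mL total → factor 4.78/0.18 = 26.556
Step 2: 125 μL + 875 μL = 1000 μL total → factor 1000/125 = 8
Step 3: 320 μL brought to 3000 μL → factor 3000/320 = 9.375
Step 4: 100 μL brought to 0.4 mL → factor 400/100 = 4
Step 5: 400 μL + 7.6 mL = 8000 μL total → factor 8000/400 = 20
Overall dilution factor = 26.556 × 8 × 9.375 × 4 × 20 = 1.5933 × 10^5
Final = 1.20 mg/mL / 1.5933 × 10^5 = 7.531 × 10^-6 mg/mL = 0.00753 mg/L

0.00753 mg/L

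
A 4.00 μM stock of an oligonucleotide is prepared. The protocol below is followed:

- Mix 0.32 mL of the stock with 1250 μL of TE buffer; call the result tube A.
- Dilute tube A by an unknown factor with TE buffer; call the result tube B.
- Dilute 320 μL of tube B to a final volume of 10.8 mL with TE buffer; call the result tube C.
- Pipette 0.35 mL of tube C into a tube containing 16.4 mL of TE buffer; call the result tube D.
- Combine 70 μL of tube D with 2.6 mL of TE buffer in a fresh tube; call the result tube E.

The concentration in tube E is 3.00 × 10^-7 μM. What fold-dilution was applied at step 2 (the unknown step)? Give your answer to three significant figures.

Step 1: 0.32 mL + 1250 μL = 1.57 mL total → factor 1.57/0.32 = 4.9062
Step 2: unknown factor x
Step 3: 320 μL brought to 10.8 mL → factor 10800/320 = 33.75
Step 4: 0.35 mL + 16.4 mL = 16.75 mL total → factor 16.75/0.35 = 47.857
Step 5: 70 μL + 2.6 mL = 2670 μL total → factor 2670/70 = 38.143
Product of known-step factors = 3.0226 × 10^5
Overall factor = 4.00 μM / (3.00 × 10^-7 μM) = 1.3333 × 10^7
x = 1.3333 × 10^7 / 3.0226 × 10^5 = 44.1

44.1-fold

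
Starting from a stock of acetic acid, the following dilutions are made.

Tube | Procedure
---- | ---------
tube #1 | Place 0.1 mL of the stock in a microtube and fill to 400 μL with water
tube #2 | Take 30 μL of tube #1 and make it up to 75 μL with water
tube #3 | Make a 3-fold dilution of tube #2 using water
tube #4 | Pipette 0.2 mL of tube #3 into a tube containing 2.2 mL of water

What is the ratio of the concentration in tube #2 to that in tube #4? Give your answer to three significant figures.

Step 1: 0.1 mL brought to 400 μL → factor 0.4/0.1 = 4
Step 2: 30 μL brought to 75 μL → factor 75/30 = 2.5
Step 3: 3-fold → factor 3
Step 4: 0.2 mL + 2.2 mL = 2.4 mL total → factor 2.4/0.2 = 12
Dilution factor to tube #2 = 10; to tube #4 = 360
[tube #2]/[tube #4] = (factor to tube #4)/(factor to tube #2) = 360/10 = 36.0

36.0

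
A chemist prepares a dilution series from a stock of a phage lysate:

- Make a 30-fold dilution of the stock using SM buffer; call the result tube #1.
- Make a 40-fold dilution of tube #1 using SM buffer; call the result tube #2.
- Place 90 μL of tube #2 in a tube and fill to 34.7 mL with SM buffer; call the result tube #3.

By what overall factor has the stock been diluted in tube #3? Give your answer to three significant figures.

Step 1: 30-fold → factor 30
Step 2: 40-fold → factor 40
Step 3: 90 μL brought to 34.7 mL → factor 34700/90 = 385.56
Overall dilution factor = 30 × 40 × 385.56 = 4.6267 × 10^5

4.63 × 10^5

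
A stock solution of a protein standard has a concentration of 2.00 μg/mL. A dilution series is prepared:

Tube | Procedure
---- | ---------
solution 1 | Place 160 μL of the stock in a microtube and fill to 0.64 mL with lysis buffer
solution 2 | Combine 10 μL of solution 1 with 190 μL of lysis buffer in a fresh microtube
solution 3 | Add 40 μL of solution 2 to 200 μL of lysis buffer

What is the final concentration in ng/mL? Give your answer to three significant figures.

4.17 ng/mL

Step 1: 160 μL brought to 0.64 mL → factor 640/160 = 4
Step 2: 10 μL + 190 μL = 200 μL total → factor 200/10 = 20
Step 3: 40 μL + 200 μL = 240 μL total → factor 240/40 = 6
Overall dilution factor = 4 × 20 × 6 = 480
Final = 2.00 μg/mL / 480 = 0.004167 μg/mL = 4.17 ng/mL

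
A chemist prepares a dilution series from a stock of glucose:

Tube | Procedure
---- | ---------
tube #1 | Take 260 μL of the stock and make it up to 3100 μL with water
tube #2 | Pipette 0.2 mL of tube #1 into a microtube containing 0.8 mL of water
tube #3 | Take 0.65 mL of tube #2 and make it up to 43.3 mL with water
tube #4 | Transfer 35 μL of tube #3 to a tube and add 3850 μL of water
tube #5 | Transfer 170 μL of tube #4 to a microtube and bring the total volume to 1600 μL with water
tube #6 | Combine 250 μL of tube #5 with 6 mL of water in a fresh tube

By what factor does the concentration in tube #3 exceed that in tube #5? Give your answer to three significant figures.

1.04 × 10^3

Step 1: 260 μL brought to 3100 μL → factor 3100/260 = 11.923
Step 2: 0.2 mL + 0.8 mL = 1 mL total → factor 1/0.2 = 5
Step 3: 0.65 mL brought to 43.3 mL → factor 43.3/0.65 = 66.615
Step 4: 35 μL + 3850 μL = 3885 μL total → factor 3885/35 = 111
Step 5: 170 μL brought to 1600 μL → factor 1600/170 = 9.4118
Dilution factor to tube #3 = 3971.3; to tube #5 = 4.1488 × 10^6
[tube #3]/[tube #5] = (factor to tube #5)/(factor to tube #3) = 4.1488 × 10^6/3971.3 = 1.04 × 10^3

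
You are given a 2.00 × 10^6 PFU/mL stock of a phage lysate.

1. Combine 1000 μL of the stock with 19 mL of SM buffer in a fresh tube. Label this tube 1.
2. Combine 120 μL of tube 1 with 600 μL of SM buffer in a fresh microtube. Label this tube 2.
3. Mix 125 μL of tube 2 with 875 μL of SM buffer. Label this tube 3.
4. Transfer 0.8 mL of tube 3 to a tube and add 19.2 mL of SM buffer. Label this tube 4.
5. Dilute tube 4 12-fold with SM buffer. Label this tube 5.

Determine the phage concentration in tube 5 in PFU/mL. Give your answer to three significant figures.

Step 1: 1000 μL + 19 mL = 20000 μL total → factor 20000/1000 = 20
Step 2: 120 μL + 600 μL = 720 μL total → factor 720/120 = 6
Step 3: 125 μL + 875 μL = 1000 μL total → factor 1000/125 = 8
Step 4: 0.8 mL + 19.2 mL = 20 mL total → factor 20/0.8 = 25
Step 5: 12-fold → factor 12
Overall dilution factor = 20 × 6 × 8 × 25 × 12 = 2.88 × 10^5
Final = 2.00 × 10^6 PFU/mL / 2.88 × 10^5 = 6.94 PFU/mL

6.94 PFU/mL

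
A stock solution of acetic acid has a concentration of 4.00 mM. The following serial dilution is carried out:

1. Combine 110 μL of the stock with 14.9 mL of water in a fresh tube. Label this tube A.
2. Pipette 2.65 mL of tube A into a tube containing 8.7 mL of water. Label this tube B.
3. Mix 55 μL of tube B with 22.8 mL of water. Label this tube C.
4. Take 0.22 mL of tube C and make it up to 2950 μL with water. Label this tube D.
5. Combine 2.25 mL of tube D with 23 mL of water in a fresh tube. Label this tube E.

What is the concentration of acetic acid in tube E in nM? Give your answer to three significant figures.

0.109 nM

Step 1: 110 μL + 14.9 mL = 15010 μL total → factor 15010/110 = 136.45
Step 2: 2.65 mL + 8.7 mL = 11.35 mL total → factor 11.35/2.65 = 4.283
Step 3: 55 μL + 22.8 mL = 22855 μL total → factor 22855/55 = 415.55
Step 4: 0.22 mL brought to 2950 μL → factor 2.95/0.22 = 13.409
Step 5: 2.25 mL + 23 mL = 25.25 mL total → factor 25.25/2.25 = 11.222
Overall dilution factor = 136.45 × 4.283 × 415.55 × 13.409 × 11.222 = 3.6546 × 10^7
Final = 4.00 mM / 3.6546 × 10^7 = 1.095 × 10^-7 mM = 0.109 nM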